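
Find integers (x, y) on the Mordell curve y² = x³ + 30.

Try small integer x values and check whether x³ + 30 is a perfect square.
x = 19: x³ + 30 = 19³ + 30 = 6859 + 30 = 6889
Is 6889 a perfect square? 83² = 6889 ✓
So (x, y) = (19, -83) is a solution.

x = 19, y = -83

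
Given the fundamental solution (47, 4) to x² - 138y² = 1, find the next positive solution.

Solutions to x² - Dy² = 1 are generated by powers of (x₀ + y₀√D).
The next solution satisfies x₁ + y₁√138 = (x₀ + y₀√138)², giving:
x₁ = x₀² + 138y₀² = 47² + 138·4² = 2209 + 2208 = 4417
y₁ = 2x₀y₀ = 2·47·4 = 376

Verify: 4417² - 138·376² = 19509889 - 19509888 = 1 ✓

x = 4417, y = 376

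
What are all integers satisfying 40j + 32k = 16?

Step 1: Compute gcd(40, 32) = 8.
Since 8 divides 16, solutions exist.

Step 2: Find a particular solution using extended Euclidean algorithm.
We get j₀ = 2, k₀ = -2.
Check: 40*2 + 32*-2 = 16 = 16 ✓

Step 3: Write the general solution.
j = 2 + (32/8)t = 2 + 4t
k = -2 - (40/8)t = -2 - 5t
for any integer t.

j = 2 + 4t, k = -2 - 5t for integer t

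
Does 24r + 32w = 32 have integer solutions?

Step 1: Compute gcd(24, 32).
gcd(24, 32) = 8

Step 2: Check divisibility.
Does 8 divide 32? 32 = 8 x 4, so yes.

By the theorem on linear Diophantine equations, 24r + 32w = 32 has integer solutions if and only if gcd(24, 32) divides 32. Since 8 | 32, solutions exist.

Yes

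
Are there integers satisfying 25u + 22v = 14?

Step 1: Compute gcd(25, 22).
gcd(25, 22) = 1

Step 2: Check divisibility.
Does 1 divide 14? 14 = 1 x 14, so yes.

By the theorem on linear Diophantine equations, 25u + 22v = 14 has integer solutions if and only if gcd(25, 22) divides 14. Since 1 | 14, solutions exist.

Yes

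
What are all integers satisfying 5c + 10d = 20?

Step 1: Compute gcd(5, 10) = 5.
Since 5 divides 20, solutions exist.

Step 2: Find a particular solution using extended Euclidean algorithm.
We get c₀ = 4, d₀ = 0.
Check: 5*4 + 10*0 = 20 = 20 ✓

Step 3: Write the general solution.
c = 4 + (10/5)t = 4 + 2t
d = 0 - (5/5)t = 0 - 1t
for any integer t.

c = 4 + 2t, d = 0 - 1t for integer t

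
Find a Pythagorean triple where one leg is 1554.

We need the other leg and hypotenuse such that 1554² + x² = c².
Take x = 928, c = 1810: 1554² + 928² = 2414916 + 861184 = 3276100 = 1810² ✓
Triple: (1554, 928, 1810)

(1554, 928, 1810)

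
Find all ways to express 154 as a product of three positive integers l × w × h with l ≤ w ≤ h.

Iterate l from 1 to ⌊154^(1/3)⌋. For each l dividing 154, iterate w ≥ l with w dividing 154/l, and set h = 154/(l·w).
Triples found (5): (1×1×154), (1×2×77), (1×7×22), (1×11×14), (2×7×11)

(1×1×154), (1×2×77), (1×7×22), (1×11×14), (2×7×11)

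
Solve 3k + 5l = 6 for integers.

Step 1: Check solvability.
gcd(3, 5) = 1
Since 1 divides 6, solutions exist.

Step 2: Apply extended Euclidean algorithm to find gcd.
We find integers such that 3*x0 + 5*y0 = 1

Step 3: Scale the particular solution.
Multiply by 6/1 = 6:
k = 12, l = -6

Step 4: Verify.
3*(12) + 5*(-6) = 6 = 6 ✓

k = 12, l = -6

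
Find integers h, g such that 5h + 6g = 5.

Step 1: Check solvability.
gcd(5, 6) = 1
Since 1 divides 5, solutions exist.

Step 2: Apply extended Euclidean algorithm to find gcd.
We find integers such that 5*x0 + 6*y0 = 1

Step 3: Scale the particular solution.
Multiply by 5/1 = 5:
h = -5, g = 5

Step 4: Verify.
5*(-5) + 6*(5) = 5 = 5 ✓

h = -5, g = 5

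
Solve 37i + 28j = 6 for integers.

Step 1: Check solvability.
gcd(37, 28) = 1
Since 1 divides 6, solutions exist.

Step 2: Apply extended Euclidean algorithm to find gcd.
We find integers such that 37*x0 + 28*y0 = 1

Step 3: Scale the particular solution.
Multiply by 6/1 = 6:
i = -18, j = 24

Step 4: Verify.
37*(-18) + 28*(24) = 6 = 6 ✓

i = -18, j = 24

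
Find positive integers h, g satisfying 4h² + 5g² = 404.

Try small values of h and check whether (404 - 4h²)/5 is a perfect square.
h = 9: 4·9² = 324, so 5g² = 404 - 324 = 80, giving g² = 16, g = 4.
Check: 4·9² + 5·4² = 324 + 80 = 404 ✓

h = 9, g = 4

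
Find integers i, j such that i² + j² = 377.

We need to find integers i, j > 0 such that i² + j² = 377.
Trying i = 4: j² = 377 - 4² = 377 - 16 = 361
j = 19
Check: 4² + 19² = 16 + 361 = 377 ✓

377 = 4² + 19²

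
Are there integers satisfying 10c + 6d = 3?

Step 1: Compute gcd(10, 6).
gcd(10, 6) = 2

Step 2: Check divisibility.
Does 2 divide 3? 3 = 2 x 1 + 1, so no.

By the theorem on linear Diophantine equations, 10c + 6d = 3 has integer solutions if and only if gcd(10, 6) divides 3. Since 2 does not divide 3, no solutions exist.

No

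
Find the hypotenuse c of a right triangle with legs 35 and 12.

c² = a² + b² = 35² + 12² = 1225 + 144 = 1369
c = 37

37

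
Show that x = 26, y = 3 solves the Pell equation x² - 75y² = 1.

Compute x² = 26² = 676
Compute 75y² = 75·3² = 75·9 = 675
x² - 75y² = 676 - 675 = 1
Since this equals 1, (26, 3) is a solution.

Yes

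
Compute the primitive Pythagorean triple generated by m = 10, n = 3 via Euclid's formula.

a = m² - n² = 100 - 9 = 91
b = 2mn = 2·10·3 = 60
c = m² + n² = 100 + 9 = 109
Verify: 91² + 60² = 8281 + 3600 = 11881 = 109² ✓

(91, 60, 109)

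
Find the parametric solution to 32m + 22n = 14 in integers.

Step 1: Compute gcd(32, 22) = 2.
Since 2 divides 14, solutions exist.

Step 2: Find a particular solution using extended Euclidean algorithm.
We get m₀ = -14, n₀ = 21.
Check: 32*-14 + 22*21 = 14 = 14 ✓

Step 3: Write the general solution.
m = -14 + (22/2)t = -14 + 11t
n = 21 - (32/2)t = 21 - 16t
for any integer t.

m = -14 + 11t, n = 21 - 16t for integer t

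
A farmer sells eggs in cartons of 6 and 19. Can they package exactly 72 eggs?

We need non-negative a, b with 6a + 19b = 72.
gcd(6, 19) = 1 divides 72.
Try a = 12: 19b = 72 - 72 = 0, so b = 0.
One way: 12 cartons of 6 and 0 cartons of 19.

Yes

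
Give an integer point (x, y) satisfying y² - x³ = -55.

Try small integer x values and check whether x³ - 55 is a perfect square.
x = 4: x³ - 55 = 4³ - 55 = 64 - 55 = 9
Is 9 a perfect square? 3² = 9 ✓
So (x, y) = (4, 3) is a solution.

x = 4, y = 3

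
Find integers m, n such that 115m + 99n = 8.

Step 1: Check solvability.
gcd(115, 99) = 1
Since 1 divides 8, solutions exist.

Step 2: Apply extended Euclidean algorithm to find gcd.
We find integers such that 115*x0 + 99*y0 = 1

Step 3: Scale the particular solution.
Multiply by 8/1 = 8:
m = 248, n = -288

Step 4: Verify.
115*(248) + 99*(-288) = 8 = 8 ✓

m = 248, n = -288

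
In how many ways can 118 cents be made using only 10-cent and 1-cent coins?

We need non-negative integers (x, y) with 10x + 1y = 118.
For each x from 0 to 11, check if (118 - 10x) is a non-negative multiple of 1.
Solutions (x, y): (0,118), (1,108), (2,98), (3,88), ...
Count: 12

12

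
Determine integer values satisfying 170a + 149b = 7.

Step 1: Check solvability.
gcd(170, 149) = 1
Since 1 divides 7, solutions exist.

Step 2: Apply extended Euclidean algorithm to find gcd.
We find integers such that 170*x0 + 149*y0 = 1

Step 3: Scale the particular solution.
Multiply by 7/1 = 7:
a = 497, b = -567

Step 4: Verify.
170*(497) + 149*(-567) = 7 = 7 ✓

a = 497, b = -567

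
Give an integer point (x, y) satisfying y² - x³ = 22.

Try small integer x values and check whether x³ + 22 is a perfect square.
x = 3: x³ + 22 = 3³ + 22 = 27 + 22 = 49
Is 49 a perfect square? 7² = 49 ✓
So (x, y) = (3, -7) is a solution.

x = 3, y = -7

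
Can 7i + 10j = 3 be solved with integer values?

Step 1: Compute gcd(7, 10).
gcd(7, 10) = 1

Step 2: Check divisibility.
Does 1 divide 3? 3 = 1 x 3, so yes.

By the theorem on linear Diophantine equations, 7i + 10j = 3 has integer solutions if and only if gcd(7, 10) divides 3. Since 1 | 3, solutions exist.

Yes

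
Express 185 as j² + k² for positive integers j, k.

We need to find integers j, k > 0 such that j² + k² = 185.
Trying j = 4: k² = 185 - 4² = 185 - 16 = 169
k = 13
Check: 4² + 13² = 16 + 169 = 185 ✓

185 = 4² + 13²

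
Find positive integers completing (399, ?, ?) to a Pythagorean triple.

We need the other leg and hypotenuse such that 399² + x² = c².
Take x = 468, c = 615: 399² + 468² = 159201 + 219024 = 378225 = 615² ✓
Triple: (399, 468, 615)

(399, 468, 615)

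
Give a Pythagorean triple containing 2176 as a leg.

We need the other leg and hypotenuse such that 2176² + x² = c².
Take x = 1800, c = 2824: 2176² + 1800² = 4734976 + 3240000 = 7974976 = 2824² ✓
Triple: (1800, 2176, 2824)

(1800, 2176, 2824)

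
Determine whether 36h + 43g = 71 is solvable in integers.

Step 1: Compute gcd(36, 43).
gcd(36, 43) = 1

Step 2: Check divisibility.
Does 1 divide 71? 71 = 1 x 71, so yes.

By the theorem on linear Diophantine equations, 36h + 43g = 71 has integer solutions if and only if gcd(36, 43) divides 71. Since 1 | 71, solutions exist.

Yes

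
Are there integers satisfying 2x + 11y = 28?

Step 1: Compute gcd(2, 11).
gcd(2, 11) = 1

Step 2: Check divisibility.
Does 1 divide 28? 28 = 1 x 28, so yes.

By the theorem on linear Diophantine equations, 2x + 11y = 28 has integer solutions if and only if gcd(2, 11) divides 28. Since 1 | 28, solutions exist.

Yes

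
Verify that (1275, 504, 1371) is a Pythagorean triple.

Compute a² + b² = 1275² + 504² = 1625625 + 254016 = 1879641
Compute c² = 1371² = 1879641
Since 1879641 = 1879641, confirmed.

Yes, it is a Pythagorean triple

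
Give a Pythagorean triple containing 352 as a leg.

We need the other leg and hypotenuse such that 352² + x² = c².
Take x = 135, c = 377: 352² + 135² = 123904 + 18225 = 142129 = 377² ✓
Triple: (135, 352, 377)

(135, 352, 377)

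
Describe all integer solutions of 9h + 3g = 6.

Step 1: Compute gcd(9, 3) = 3.
Since 3 divides 6, solutions exist.

Step 2: Find a particular solution using extended Euclidean algorithm.
We get h₀ = 0, g₀ = 2.
Check: 9*0 + 3*2 = 6 = 6 ✓

Step 3: Write the general solution.
h = 0 + (3/3)t = 0 + 1t
g = 2 - (9/3)t = 2 - 3t
for any integer t.

h = 0 + 1t, g = 2 - 3t for integer t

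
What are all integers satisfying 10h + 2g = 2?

Step 1: Compute gcd(10, 2) = 2.
Since 2 divides 2, solutions exist.

Step 2: Find a particular solution using extended Euclidean algorithm.
We get h₀ = 0, g₀ = 1.
Check: 10*0 + 2*1 = 2 = 2 ✓

Step 3: Write the general solution.
h = 0 + (2/2)t = 0 + 1t
g = 1 - (10/2)t = 1 - 5t
for any integer t.

h = 0 + 1t, g = 1 - 5t for integer t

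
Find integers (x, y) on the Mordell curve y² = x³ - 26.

Try small integer x values and check whether x³ - 26 is a perfect square.
x = 3: x³ - 26 = 3³ - 26 = 27 - 26 = 1
Is 1 a perfect square? 1² = 1 ✓
So (x, y) = (3, -1) is a solution.

x = 3, y = -1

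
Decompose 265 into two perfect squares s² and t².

We need to find integers s, t > 0 such that s² + t² = 265.
Trying s = 3: t² = 265 - 3² = 265 - 9 = 256
t = 16
Check: 3² + 16² = 9 + 256 = 265 ✓

265 = 3² + 16²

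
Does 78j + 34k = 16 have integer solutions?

Step 1: Compute gcd(78, 34).
gcd(78, 34) = 2

Step 2: Check divisibility.
Does 2 divide 16? 16 = 2 x 8, so yes.

By the theorem on linear Diophantine equations, 78j + 34k = 16 has integer solutions if and only if gcd(78, 34) divides 16. Since 2 | 16, solutions exist.

Yes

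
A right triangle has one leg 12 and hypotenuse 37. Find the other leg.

a² = c² - b² = 1369 - 144 = 1225
a = 35

35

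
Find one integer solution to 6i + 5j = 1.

Step 1: Check solvability.
gcd(6, 5) = 1
Since 1 divides 1, solutions exist.

Step 2: Apply extended Euclidean algorithm to find gcd.
We find integers such that 6*x0 + 5*y0 = 1

Step 3: Scale the particular solution.
Multiply by 1/1 = 1:
i = 1, j = -1

Step 4: Verify.
6*(1) + 5*(-1) = 1 = 1 ✓

i = 1, j = -1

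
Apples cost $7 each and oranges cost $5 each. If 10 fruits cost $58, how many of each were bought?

Let a = apples, o = oranges.
a + o = 10
7a + 5o = 58
Substitute o = 10 - a:
7a + 5(10 - a) = 58
(7 - 5)a = 58 - 50
2a = 8
a = 4, o = 10 - 4 = 6

Apples: 4, Oranges: 6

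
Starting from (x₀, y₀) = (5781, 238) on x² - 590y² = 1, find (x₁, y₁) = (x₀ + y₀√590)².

Solutions to x² - Dy² = 1 are generated by powers of (x₀ + y₀√D).
The next solution satisfies x₁ + y₁√590 = (x₀ + y₀√590)², giving:
x₁ = x₀² + 590y₀² = 5781² + 590·238² = 33419961 + 33419960 = 66839921
y₁ = 2x₀y₀ = 2·5781·238 = 2751756

Verify: 66839921² - 590·2751756² = 4467575039286241 - 4467575039286240 = 1 ✓

x = 66839921, y = 2751756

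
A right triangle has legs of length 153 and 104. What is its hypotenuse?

c² = a² + b² = 153² + 104² = 23409 + 10816 = 34225
c = 185

185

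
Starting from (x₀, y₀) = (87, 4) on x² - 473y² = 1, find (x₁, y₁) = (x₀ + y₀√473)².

Solutions to x² - Dy² = 1 are generated by powers of (x₀ + y₀√D).
The next solution satisfies x₁ + y₁√473 = (x₀ + y₀√473)², giving:
x₁ = x₀² + 473y₀² = 87² + 473·4² = 7569 + 7568 = 15137
y₁ = 2x₀y₀ = 2·87·4 = 696

Verify: 15137² - 473·696² = 229128769 - 229128768 = 1 ✓

x = 15137, y = 696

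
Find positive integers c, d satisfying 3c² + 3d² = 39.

Try small values of c and check whether (39 - 3c²)/3 is a perfect square.
c = 2: 3·2² = 12, so 3d² = 39 - 12 = 27, giving d² = 9, d = 3.
Check: 3·2² + 3·3² = 12 + 27 = 39 ✓

c = 2, d = 3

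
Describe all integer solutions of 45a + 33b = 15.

Step 1: Compute gcd(45, 33) = 3.
Since 3 divides 15, solutions exist.

Step 2: Find a particular solution using extended Euclidean algorithm.
We get a₀ = 15, b₀ = -20.
Check: 45*15 + 33*-20 = 15 = 15 ✓

Step 3: Write the general solution.
a = 15 + (33/3)t = 15 + 11t
b = -20 - (45/3)t = -20 - 15t
for any integer t.

a = 15 + 11t, b = -20 - 15t for integer t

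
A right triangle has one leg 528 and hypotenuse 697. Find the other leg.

a² = c² - b² = 485809 - 278784 = 207025
a = 455

455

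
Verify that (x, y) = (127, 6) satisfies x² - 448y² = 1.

Compute x² = 127² = 16129
Compute 448y² = 448·6² = 448·36 = 16128
x² - 448y² = 16129 - 16128 = 1
Since this equals 1, (127, 6) is a solution.

Yes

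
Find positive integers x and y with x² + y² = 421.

We need to find integers x, y > 0 such that x² + y² = 421.
Trying x = 14: y² = 421 - 14² = 421 - 196 = 225
y = 15
Check: 14² + 15² = 196 + 225 = 421 ✓

421 = 14² + 15²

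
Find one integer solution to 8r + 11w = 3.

Step 1: Check solvability.
gcd(8, 11) = 1
Since 1 divides 3, solutions exist.

Step 2: Apply extended Euclidean algorithm to find gcd.
We find integers such that 8*x0 + 11*y0 = 1

Step 3: Scale the particular solution.
Multiply by 3/1 = 3:
r = -12, w = 9

Step 4: Verify.
8*(-12) + 11*(9) = 3 = 3 ✓

r = -12, w = 9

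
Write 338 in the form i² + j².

We need to find integers i, j > 0 such that i² + j² = 338.
Trying i = 7: j² = 338 - 7² = 338 - 49 = 289
j = 17
Check: 7² + 17² = 49 + 289 = 338 ✓

338 = 7² + 17²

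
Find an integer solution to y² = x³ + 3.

Try small integer x values and check whether x³ + 3 is a perfect square.
x = 1: x³ + 3 = 1³ + 3 = 1 + 3 = 4
Is 4 a perfect square? 2² = 4 ✓
So (x, y) = (1, 2) is a solution.

x = 1, y = 2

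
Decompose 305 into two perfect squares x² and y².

We need to find integers x, y > 0 such that x² + y² = 305.
Trying x = 4: y² = 305 - 4² = 305 - 16 = 289
y = 17
Check: 4² + 17² = 16 + 289 = 305 ✓

305 = 4² + 17²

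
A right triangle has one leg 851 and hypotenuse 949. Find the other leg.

b² = c² - a² = 900601 - 724201 = 176400
b = 420

420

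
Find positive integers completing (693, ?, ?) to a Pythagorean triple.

We need the other leg and hypotenuse such that 693² + x² = c².
Take x = 480, c = 843: 693² + 480² = 480249 + 230400 = 710649 = 843² ✓
Triple: (693, 480, 843)

(693, 480, 843)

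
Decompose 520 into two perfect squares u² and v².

We need to find integers u, v > 0 such that u² + v² = 520.
Trying u = 6: v² = 520 - 6² = 520 - 36 = 484
v = 22
Check: 6² + 22² = 36 + 484 = 520 ✓

520 = 6² + 22²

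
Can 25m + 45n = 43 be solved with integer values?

Step 1: Compute gcd(25, 45).
gcd(25, 45) = 5

Step 2: Check divisibility.
Does 5 divide 43? 43 = 5 x 8 + 3, so no.

By the theorem on linear Diophantine equations, 25m + 45n = 43 has integer solutions if and only if gcd(25, 45) divides 43. Since 5 does not divide 43, no solutions exist.

No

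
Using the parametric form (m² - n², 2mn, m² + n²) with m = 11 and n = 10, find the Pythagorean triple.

a = m² - n² = 11² - 10² = 121 - 100 = 21
b = 2mn = 2·11·10 = 220
c = m² + n² = 121 + 100 = 221
Verify: 21² + 220² = 441 + 48400 = 48841 = 221² ✓

(21, 220, 221)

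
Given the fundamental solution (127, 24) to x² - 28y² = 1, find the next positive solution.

Solutions to x² - Dy² = 1 are generated by powers of (x₀ + y₀√D).
The next solution satisfies x₁ + y₁√28 = (x₀ + y₀√28)², giving:
x₁ = x₀² + 28y₀² = 127² + 28·24² = 16129 + 16128 = 32257
y₁ = 2x₀y₀ = 2·127·24 = 6096

Verify: 32257² - 28·6096² = 1040514049 - 1040514048 = 1 ✓

x = 32257, y = 6096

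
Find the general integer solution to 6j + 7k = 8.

Step 1: Compute gcd(6, 7) = 1.
Since 1 divides 8, solutions exist.

Step 2: Find a particular solution using extended Euclidean algorithm.
We get j₀ = -8, k₀ = 8.
Check: 6*-8 + 7*8 = 8 = 8 ✓

Step 3: Write the general solution.
j = -8 + (7/1)t = -8 + 7t
k = 8 - (6/1)t = 8 - 6t
for any integer t.

j = -8 + 7t, k = 8 - 6t for integer t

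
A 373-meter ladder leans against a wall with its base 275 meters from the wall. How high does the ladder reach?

The ladder, wall, and ground form a right triangle with hypotenuse 373 and one leg 275.
By the Pythagorean theorem: h² = 373² - 275² = 139129 - 75625 = 63504
h = √63504 = 252 meters

252 meters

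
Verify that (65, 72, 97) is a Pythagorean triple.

Compute a² + b²:
65² + 72² = 4225 + 5184 = 9409
Compute c²:
97² = 9409
Since 9409 = 9409, it is a Pythagorean triple.

Yes, it is a Pythagorean triple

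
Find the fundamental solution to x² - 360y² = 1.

We seek the smallest positive integers (x, y) with x² - 360y² = 1, i.e., x² = 360y² + 1.
Try successive y values:
y = 1: x² = 360·1² + 1 = 361, x = 19 ✓

Verify: 19² - 360·1² = 361 - 360 = 1 ✓

x = 19, y = 1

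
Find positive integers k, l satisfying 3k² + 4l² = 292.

Try small values of k and check whether (292 - 3k²)/4 is a perfect square.
k = 8: 3·8² = 192, so 4l² = 292 - 192 = 100, giving l² = 25, l = 5.
Check: 3·8² + 4·5² = 192 + 100 = 292 ✓

k = 8, l = 5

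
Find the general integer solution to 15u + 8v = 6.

Step 1: Compute gcd(15, 8) = 1.
Since 1 divides 6, solutions exist.

Step 2: Find a particular solution using extended Euclidean algorithm.
We get u₀ = -6, v₀ = 12.
Check: 15*-6 + 8*12 = 6 = 6 ✓

Step 3: Write the general solution.
u = -6 + (8/1)t = -6 + 8t
v = 12 - (15/1)t = 12 - 15t
for any integer t.

u = -6 + 8t, v = 12 - 15t for integer t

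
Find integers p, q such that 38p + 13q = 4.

Step 1: Check solvability.
gcd(38, 13) = 1
Since 1 divides 4, solutions exist.

Step 2: Apply extended Euclidean algorithm to find gcd.
We find integers such that 38*x0 + 13*y0 = 1

Step 3: Scale the particular solution.
Multiply by 4/1 = 4:
p = -4, q = 12

Step 4: Verify.
38*(-4) + 13*(12) = 4 = 4 ✓

p = -4, q = 12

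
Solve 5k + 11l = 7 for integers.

Step 1: Check solvability.
gcd(5, 11) = 1
Since 1 divides 7, solutions exist.

Step 2: Apply extended Euclidean algorithm to find gcd.
We find integers such that 5*x0 + 11*y0 = 1

Step 3: Scale the particular solution.
Multiply by 7/1 = 7:
k = -14, l = 7

Step 4: Verify.
5*(-14) + 11*(7) = 7 = 7 ✓

k = -14, l = 7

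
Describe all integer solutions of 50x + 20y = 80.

Step 1: Compute gcd(50, 20) = 10.
Since 10 divides 80, solutions exist.

Step 2: Find a particular solution using extended Euclidean algorithm.
We get x₀ = 8, y₀ = -16.
Check: 50*8 + 20*-16 = 80 = 80 ✓

Step 3: Write the general solution.
x = 8 + (20/10)t = 8 + 2t
y = -16 - (50/10)t = -16 - 5t
for any integer t.

x = 8 + 2t, y = -16 - 5t for integer t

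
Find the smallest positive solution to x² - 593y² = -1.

We need x² = 593y² - 1. Try successive y:
y = 1: x² = 593·1² - 1 = 592, not a perfect square
y = 2: x² = 593·2² - 1 = 2371, not a perfect square
y = 3: x² = 593·3² - 1 = 5336, not a perfect square
...
y = 24665: x² = 593·24665² - 1 = 360758799424 = 600632² ✓
Check: 600632² - 593·24665² = 360758799424 - 360758799425 = -1 ✓

x = 600632, y = 24665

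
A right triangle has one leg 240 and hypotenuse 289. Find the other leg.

a² = c² - b² = 83521 - 57600 = 25921
a = 161

161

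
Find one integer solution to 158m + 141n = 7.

Step 1: Check solvability.
gcd(158, 141) = 1
Since 1 divides 7, solutions exist.

Step 2: Apply extended Euclidean algorithm to find gcd.
We find integers such that 158*x0 + 141*y0 = 1

Step 3: Scale the particular solution.
Multiply by 7/1 = 7:
m = -406, n = 455

Step 4: Verify.
158*(-406) + 141*(455) = 7 = 7 ✓

m = -406, n = 455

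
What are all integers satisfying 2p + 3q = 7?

Step 1: Compute gcd(2, 3) = 1.
Since 1 divides 7, solutions exist.

Step 2: Find a particular solution using extended Euclidean algorithm.
We get p₀ = -7, q₀ = 7.
Check: 2*-7 + 3*7 = 7 = 7 ✓

Step 3: Write the general solution.
p = -7 + (3/1)t = -7 + 3t
q = 7 - (2/1)t = 7 - 2t
for any integer t.

p = -7 + 3t, q = 7 - 2t for integer t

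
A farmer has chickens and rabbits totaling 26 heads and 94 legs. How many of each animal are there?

Let c = chickens, r = rabbits.
Heads: c + r = 26
Legs: 2c + 4r = 94
From the first equation, c = 26 - r. Substitute:
2(26 - r) + 4r = 94
52 + 2r = 94
r = (94 - 52)/2 = 21
c = 26 - 21 = 5

Chickens: 5, Rabbits: 21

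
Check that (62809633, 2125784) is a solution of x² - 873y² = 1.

Compute x² = 62809633² = 3945049997594689
Compute 873y² = 873·2125784² = 873·4518957614656 = 3945049997594688
x² - 873y² = 3945049997594689 - 3945049997594688 = 1
Since this equals 1, (62809633, 2125784) is a solution.

Yes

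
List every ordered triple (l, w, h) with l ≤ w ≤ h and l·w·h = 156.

Iterate l from 1 to ⌊156^(1/3)⌋. For each l dividing 156, iterate w ≥ l with w dividing 156/l, and set h = 156/(l·w).
Triples found (10): (1×1×156), (1×2×78), (1×3×52), (1×4×39), (1×6×26), (1×12×13), (2×2×39), (2×3×26), (2×6×13), (3×4×13)

(1×1×156), (1×2×78), (1×3×52), (1×4×39), (1×6×26), (1×12×13), (2×2×39), (2×3×26), (2×6×13), (3×4×13)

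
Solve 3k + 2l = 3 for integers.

Step 1: Check solvability.
gcd(3, 2) = 1
Since 1 divides 3, solutions exist.

Step 2: Apply extended Euclidean algorithm to find gcd.
We find integers such that 3*x0 + 2*y0 = 1

Step 3: Scale the particular solution.
Multiply by 3/1 = 3:
k = 3, l = -3

Step 4: Verify.
3*(3) + 2*(-3) = 3 = 3 ✓

k = 3, l = -3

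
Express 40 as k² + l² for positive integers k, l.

We need to find integers k, l > 0 such that k² + l² = 40.
Trying k = 2: l² = 40 - 2² = 40 - 4 = 36
l = 6
Check: 2² + 6² = 4 + 36 = 40 ✓

40 = 2² + 6²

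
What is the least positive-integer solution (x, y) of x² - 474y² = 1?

We seek the smallest positive integers (x, y) with x² - 474y² = 1, i.e., x² = 474y² + 1.
Try successive y values:
y = 1: x² = 474·1² + 1 = 475, not a perfect square
y = 2: x² = 474·2² + 1 = 1897, not a perfect square
y = 3: x² = 474·3² + 1 = 4267, not a perfect square
... continuing the search (or via continued fractions) ...
y = 8890: x² = 474·8890² + 1 = 37461215401, x = 193549 ✓

Verify: 193549² - 474·8890² = 37461215401 - 37461215400 = 1 ✓

x = 193549, y = 8890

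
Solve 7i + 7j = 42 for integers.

Step 1: Check solvability.
gcd(7, 7) = 7
Since 7 divides 42, solutions exist.

Step 2: Apply extended Euclidean algorithm to find gcd.
We find integers such that 7*x0 + 7*y0 = 7

Step 3: Scale the particular solution.
Multiply by 42/7 = 6:
i = 0, j = 6

Step 4: Verify.
7*(0) + 7*(6) = 42 = 42 ✓

i = 0, j = 6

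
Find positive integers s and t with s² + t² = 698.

We need to find integers s, t > 0 such that s² + t² = 698.
Trying s = 13: t² = 698 - 13² = 698 - 169 = 529
t = 23
Check: 13² + 23² = 169 + 529 = 698 ✓

698 = 13² + 23²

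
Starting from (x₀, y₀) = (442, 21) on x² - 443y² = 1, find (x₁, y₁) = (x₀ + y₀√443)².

Solutions to x² - Dy² = 1 are generated by powers of (x₀ + y₀√D).
The next solution satisfies x₁ + y₁√443 = (x₀ + y₀√443)², giving:
x₁ = x₀² + 443y₀² = 442² + 443·21² = 195364 + 195363 = 390727
y₁ = 2x₀y₀ = 2·442·21 = 18564

Verify: 390727² - 443·18564² = 152667588529 - 152667588528 = 1 ✓

x = 390727, y = 18564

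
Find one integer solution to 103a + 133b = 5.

Step 1: Check solvability.
gcd(103, 133) = 1
Since 1 divides 5, solutions exist.

Step 2: Apply extended Euclidean algorithm to find gcd.
We find integers such that 103*x0 + 133*y0 = 1

Step 3: Scale the particular solution.
Multiply by 5/1 = 5:
a = 155, b = -120

Step 4: Verify.
103*(155) + 133*(-120) = 5 = 5 ✓

a = 155, b = -120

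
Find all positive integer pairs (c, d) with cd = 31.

The positive divisors of 31 are: 1, 31.
Each divisor d gives the pair (d, 31/d):
(1, 31), (31, 1)

(1, 31), (31, 1)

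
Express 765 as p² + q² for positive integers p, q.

We need to find integers p, q > 0 such that p² + q² = 765.
Trying p = 6: q² = 765 - 6² = 765 - 36 = 729
q = 27
Check: 6² + 27² = 36 + 729 = 765 ✓

765 = 6² + 27²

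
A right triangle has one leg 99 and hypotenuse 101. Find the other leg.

b² = c² - a² = 10201 - 9801 = 400
b = 20

20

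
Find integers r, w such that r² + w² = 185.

We need to find integers r, w > 0 such that r² + w² = 185.
Trying r = 4: w² = 185 - 4² = 185 - 16 = 169
w = 13
Check: 4² + 13² = 16 + 169 = 185 ✓

185 = 4² + 13²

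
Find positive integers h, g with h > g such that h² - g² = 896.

Factor: h² - g² = (h+g)(h-g) = 896.
We need two factors of 896 with the same parity.
Use h+g = 448 and h-g = 2 (product 448·2 = 896).
Adding: 2h = 450, so h = 225.
Subtracting: 2g = 446, so g = 223.
Check: 225² - 223² = 50625 - 49729 = 896 ✓

h = 225, g = 223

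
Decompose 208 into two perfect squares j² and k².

We need to find integers j, k > 0 such that j² + k² = 208.
Trying j = 8: k² = 208 - 8² = 208 - 64 = 144
k = 12
Check: 8² + 12² = 64 + 144 = 208 ✓

208 = 8² + 12²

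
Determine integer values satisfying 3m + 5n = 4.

Step 1: Check solvability.
gcd(3, 5) = 1
Since 1 divides 4, solutions exist.

Step 2: Apply extended Euclidean algorithm to find gcd.
We find integers such that 3*x0 + 5*y0 = 1

Step 3: Scale the particular solution.
Multiply by 4/1 = 4:
m = 8, n = -4

Step 4: Verify.
3*(8) + 5*(-4) = 4 = 4 ✓

m = 8, n = -4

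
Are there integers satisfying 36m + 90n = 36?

Step 1: Compute gcd(36, 90).
gcd(36, 90) = 18

Step 2: Check divisibility.
Does 18 divide 36? 36 = 18 x 2, so yes.

By the theorem on linear Diophantine equations, 36m + 90n = 36 has integer solutions if and only if gcd(36, 90) divides 36. Since 18 | 36, solutions exist.

Yes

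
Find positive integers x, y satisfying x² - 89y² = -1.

We need x² = 89y² - 1. Try successive y:
y = 1: x² = 89·1² - 1 = 88, not a perfect square
y = 2: x² = 89·2² - 1 = 355, not a perfect square
y = 3: x² = 89·3² - 1 = 800, not a perfect square
...
y = 53: x² = 89·53² - 1 = 250000 = 500² ✓
Check: 500² - 89·53² = 250000 - 250001 = -1 ✓

x = 500, y = 53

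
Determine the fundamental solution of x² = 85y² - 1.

We need x² = 85y² - 1. Try successive y:
y = 1: x² = 85·1² - 1 = 84, not a perfect square
y = 2: x² = 85·2² - 1 = 339, not a perfect square
y = 3: x² = 85·3² - 1 = 764, not a perfect square
...
y = 41: x² = 85·41² - 1 = 142884 = 378² ✓
Check: 378² - 85·41² = 142884 - 142885 = -1 ✓

x = 378, y = 41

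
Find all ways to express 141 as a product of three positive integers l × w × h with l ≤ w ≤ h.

Iterate l from 1 to ⌊141^(1/3)⌋. For each l dividing 141, iterate w ≥ l with w dividing 141/l, and set h = 141/(l·w).
Triples found (2): (1×1×141), (1×3×47)

(1×1×141), (1×3×47)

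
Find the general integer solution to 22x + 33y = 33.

Step 1: Compute gcd(22, 33) = 11.
Since 11 divides 33, solutions exist.

Step 2: Find a particular solution using extended Euclidean algorithm.
We get x₀ = -3, y₀ = 3.
Check: 22*-3 + 33*3 = 33 = 33 ✓

Step 3: Write the general solution.
x = -3 + (33/11)t = -3 + 3t
y = 3 - (22/11)t = 3 - 2t
for any integer t.

x = -3 + 3t, y = 3 - 2t for integer t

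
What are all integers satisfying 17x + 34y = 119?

Step 1: Compute gcd(17, 34) = 17.
Since 17 divides 119, solutions exist.

Step 2: Find a particular solution using extended Euclidean algorithm.
We get x₀ = 7, y₀ = 0.
Check: 17*7 + 34*0 = 119 = 119 ✓

Step 3: Write the general solution.
x = 7 + (34/17)t = 7 + 2t
y = 0 - (17/17)t = 0 - 1t
for any integer t.

x = 7 + 2t, y = 0 - 1t for integer t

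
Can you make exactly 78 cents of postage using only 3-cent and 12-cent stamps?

We need non-negative x, y with 3x + 12y = 78.
gcd(3, 12) = 3 divides 78, so integer solutions exist.
Search for a non-negative one: x = 2 gives 12y = 78 - 6 = 72, so y = 6.
Check: 3·2 + 12·6 = 78 ✓

Yes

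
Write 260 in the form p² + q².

We need to find integers p, q > 0 such that p² + q² = 260.
Trying p = 2: q² = 260 - 2² = 260 - 4 = 256
q = 16
Check: 2² + 16² = 4 + 256 = 260 ✓

260 = 2² + 16²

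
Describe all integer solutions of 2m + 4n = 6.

Step 1: Compute gcd(2, 4) = 2.
Since 2 divides 6, solutions exist.

Step 2: Find a particular solution using extended Euclidean algorithm.
We get m₀ = 3, n₀ = 0.
Check: 2*3 + 4*0 = 6 = 6 ✓

Step 3: Write the general solution.
m = 3 + (4/2)t = 3 + 2t
n = 0 - (2/2)t = 0 - 1t
for any integer t.

m = 3 + 2t, n = 0 - 1t for integer t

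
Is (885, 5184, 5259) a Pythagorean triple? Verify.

Compute a² + b² = 885² + 5184² = 783225 + 26873856 = 27657081
Compute c² = 5259² = 27657081
Since 27657081 = 27657081, confirmed.

Yes, it is a Pythagorean triple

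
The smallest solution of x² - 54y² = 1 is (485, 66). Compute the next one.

Solutions to x² - Dy² = 1 are generated by powers of (x₀ + y₀√D).
The next solution satisfies x₁ + y₁√54 = (x₀ + y₀√54)², giving:
x₁ = x₀² + 54y₀² = 485² + 54·66² = 235225 + 235224 = 470449
y₁ = 2x₀y₀ = 2·485·66 = 64020

Verify: 470449² - 54·64020² = 221322261601 - 221322261600 = 1 ✓

x = 470449, y = 64020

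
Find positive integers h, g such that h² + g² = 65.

Search for h with 65 - h² a perfect square.
h = 1: 65 - 1² = 65 - 1 = 64 = 8² ✓
So h = 1, g = 8.

h = 1, g = 8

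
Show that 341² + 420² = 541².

Compute a² + b²:
341² + 420² = 116281 + 176400 = 292681
Compute c²:
541² = 292681
Since 292681 = 292681, it is a Pythagorean triple.

Yes, it is a Pythagorean triple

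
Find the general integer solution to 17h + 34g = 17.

Step 1: Compute gcd(17, 34) = 17.
Since 17 divides 17, solutions exist.

Step 2: Find a particular solution using extended Euclidean algorithm.
We get h₀ = 1, g₀ = 0.
Check: 17*1 + 34*0 = 17 = 17 ✓

Step 3: Write the general solution.
h = 1 + (34/17)t = 1 + 2t
g = 0 - (17/17)t = 0 - 1t
for any integer t.

h = 1 + 2t, g = 0 - 1t for integer t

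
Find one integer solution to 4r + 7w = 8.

Step 1: Check solvability.
gcd(4, 7) = 1
Since 1 divides 8, solutions exist.

Step 2: Apply extended Euclidean algorithm to find gcd.
We find integers such that 4*x0 + 7*y0 = 1

Step 3: Scale the particular solution.
Multiply by 8/1 = 8:
r = 16, w = -8

Step 4: Verify.
4*(16) + 7*(-8) = 8 = 8 ✓

r = 16, w = -8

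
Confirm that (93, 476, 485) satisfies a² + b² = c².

Compute a² + b² = 93² + 476² = 8649 + 226576 = 235225
Compute c² = 485² = 235225
Since 235225 = 235225, confirmed.

Yes, it is a Pythagorean triple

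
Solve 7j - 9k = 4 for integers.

Step 1: Check solvability.
gcd(7, 9) = 1
Since 1 divides 4, solutions exist.

Step 2: Apply extended Euclidean algorithm to find gcd.
We find integers such that 7*x0 + 9*y0 = 1

Step 3: Scale the particular solution.
Multiply by 4/1 = 4:
j = 16, k = 12

Step 4: Verify.
7*(16) - 9*(12) = 4 = 4 ✓

j = 16, k = 12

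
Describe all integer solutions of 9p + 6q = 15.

Step 1: Compute gcd(9, 6) = 3.
Since 3 divides 15, solutions exist.

Step 2: Find a particular solution using extended Euclidean algorithm.
We get p₀ = 5, q₀ = -5.
Check: 9*5 + 6*-5 = 15 = 15 ✓

Step 3: Write the general solution.
p = 5 + (6/3)t = 5 + 2t
q = -5 - (9/3)t = -5 - 3t
for any integer t.

p = 5 + 2t, q = -5 - 3t for integer t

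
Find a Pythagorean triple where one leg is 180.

We need the other leg and hypotenuse such that 180² + x² = c².
Take x = 33, c = 183: 180² + 33² = 32400 + 1089 = 33489 = 183² ✓
Triple: (33, 180, 183)

(33, 180, 183)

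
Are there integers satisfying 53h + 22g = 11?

Step 1: Compute gcd(53, 22).
gcd(53, 22) = 1

Step 2: Check divisibility.
Does 1 divide 11? 11 = 1 x 11, so yes.

By the theorem on linear Diophantine equations, 53h + 22g = 11 has integer solutions if and only if gcd(53, 22) divides 11. Since 1 | 11, solutions exist.

Yes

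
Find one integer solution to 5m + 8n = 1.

Step 1: Check solvability.
gcd(5, 8) = 1
Since 1 divides 1, solutions exist.

Step 2: Apply extended Euclidean algorithm to find gcd.
We find integers such that 5*x0 + 8*y0 = 1

Step 3: Scale the particular solution.
Multiply by 1/1 = 1:
m = -3, n = 2

Step 4: Verify.
5*(-3) + 8*(2) = 1 = 1 ✓

m = -3, n = 2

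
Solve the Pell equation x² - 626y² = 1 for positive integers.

We seek the smallest positive integers (x, y) with x² - 626y² = 1, i.e., x² = 626y² + 1.
Try successive y values:
y = 1: x² = 626·1² + 1 = 627, not a perfect square
y = 2: x² = 626·2² + 1 = 2505, not a perfect square
y = 3: x² = 626·3² + 1 = 5635, not a perfect square
... continuing the search (or via continued fractions) ...
y = 50: x² = 626·50² + 1 = 1565001, x = 1251 ✓

Verify: 1251² - 626·50² = 1565001 - 1565000 = 1 ✓

x = 1251, y = 50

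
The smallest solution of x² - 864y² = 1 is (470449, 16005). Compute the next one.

Solutions to x² - Dy² = 1 are generated by powers of (x₀ + y₀√D).
The next solution satisfies x₁ + y₁√864 = (x₀ + y₀√864)², giving:
x₁ = x₀² + 864y₀² = 470449² + 864·16005² = 221322261601 + 221322261600 = 442644523201
y₁ = 2x₀y₀ = 2·470449·16005 = 15059072490

Verify: 442644523201² - 864·15059072490² = 195934173919840627286401 - 195934173919840627286400 = 1 ✓

x = 442644523201, y = 15059072490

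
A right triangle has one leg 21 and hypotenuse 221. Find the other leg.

b² = c² - a² = 48841 - 441 = 48400
b = 220

220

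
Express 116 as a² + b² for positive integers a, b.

We need to find integers a, b > 0 such that a² + b² = 116.
Trying a = 4: b² = 116 - 4² = 116 - 16 = 100
b = 10
Check: 4² + 10² = 16 + 100 = 116 ✓

116 = 4² + 10²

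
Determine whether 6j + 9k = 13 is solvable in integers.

Step 1: Compute gcd(6, 9).
gcd(6, 9) = 3

Step 2: Check divisibility.
Does 3 divide 13? 13 = 3 x 4 + 1, so no.

By the theorem on linear Diophantine equations, 6j + 9k = 13 has integer solutions if and only if gcd(6, 9) divides 13. Since 3 does not divide 13, no solutions exist.

No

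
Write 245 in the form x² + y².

We need to find integers x, y > 0 such that x² + y² = 245.
Trying x = 7: y² = 245 - 7² = 245 - 49 = 196
y = 14
Check: 7² + 14² = 49 + 196 = 245 ✓

245 = 7² + 14²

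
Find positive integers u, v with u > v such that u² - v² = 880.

Factor: u² - v² = (u+v)(u-v) = 880.
We need two factors of 880 with the same parity.
Use u+v = 440 and u-v = 2 (product 440·2 = 880).
Adding: 2u = 442, so u = 221.
Subtracting: 2v = 438, so v = 219.
Check: 221² - 219² = 48841 - 47961 = 880 ✓

u = 221, v = 219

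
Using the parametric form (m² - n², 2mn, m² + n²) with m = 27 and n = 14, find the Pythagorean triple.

a = m² - n² = 27² - 14² = 729 - 196 = 533
b = 2mn = 2·27·14 = 756
c = m² + n² = 729 + 196 = 925
Verify: 533² + 756² = 284089 + 571536 = 855625 = 925² ✓

(533, 756, 925)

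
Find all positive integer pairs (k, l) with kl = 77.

The positive divisors of 77 are: 1, 7, 11, 77.
Each divisor d gives the pair (d, 77/d):
(1, 77), (7, 11), (11, 7), (77, 1)

(1, 77), (7, 11), (11, 7), (77, 1)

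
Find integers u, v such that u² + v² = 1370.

We need to find integers u, v > 0 such that u² + v² = 1370.
Trying u = 1: v² = 1370 - 1² = 1370 - 1 = 1369
v = 37
Check: 1² + 37² = 1 + 1369 = 1370 ✓

1370 = 1² + 37²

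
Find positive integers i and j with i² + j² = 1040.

We need to find integers i, j > 0 such that i² + j² = 1040.
Trying i = 4: j² = 1040 - 4² = 1040 - 16 = 1024
j = 32
Check: 4² + 32² = 16 + 1024 = 1040 ✓

1040 = 4² + 32²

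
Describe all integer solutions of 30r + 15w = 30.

Step 1: Compute gcd(30, 15) = 15.
Since 15 divides 30, solutions exist.

Step 2: Find a particular solution using extended Euclidean algorithm.
We get r₀ = 0, w₀ = 2.
Check: 30*0 + 15*2 = 30 = 30 ✓

Step 3: Write the general solution.
r = 0 + (15/15)t = 0 + 1t
w = 2 - (30/15)t = 2 - 2t
for any integer t.

r = 0 + 1t, w = 2 - 2t for integer t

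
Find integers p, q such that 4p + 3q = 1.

Step 1: Check solvability.
gcd(4, 3) = 1
Since 1 divides 1, solutions exist.

Step 2: Apply extended Euclidean algorithm to find gcd.
We find integers such that 4*x0 + 3*y0 = 1

Step 3: Scale the particular solution.
Multiply by 1/1 = 1:
p = 1, q = -1

Step 4: Verify.
4*(1) + 3*(-1) = 1 = 1 ✓

p = 1, q = -1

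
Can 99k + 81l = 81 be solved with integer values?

Step 1: Compute gcd(99, 81).
gcd(99, 81) = 9

Step 2: Check divisibility.
Does 9 divide 81? 81 = 9 x 9, so yes.

By the theorem on linear Diophantine equations, 99k + 81l = 81 has integer solutions if and only if gcd(99, 81) divides 81. Since 9 | 81, solutions exist.

Yes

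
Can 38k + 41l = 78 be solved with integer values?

Step 1: Compute gcd(38, 41).
gcd(38, 41) = 1

Step 2: Check divisibility.
Does 1 divide 78? 78 = 1 x 78, so yes.

By the theorem on linear Diophantine equations, 38k + 41l = 78 has integer solutions if and only if gcd(38, 41) divides 78. Since 1 | 78, solutions exist.

Yes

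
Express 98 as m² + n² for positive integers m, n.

We need to find integers m, n > 0 such that m² + n² = 98.
Trying m = 7: n² = 98 - 7² = 98 - 49 = 49
n = 7
Check: 7² + 7² = 49 + 49 = 98 ✓

98 = 7² + 7²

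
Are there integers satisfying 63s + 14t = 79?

Step 1: Compute gcd(63, 14).
gcd(63, 14) = 7

Step 2: Check divisibility.
Does 7 divide 79? 79 = 7 x 11 + 2, so no.

By the theorem on linear Diophantine equations, 63s + 14t = 79 has integer solutions if and only if gcd(63, 14) divides 79. Since 7 does not divide 79, no solutions exist.

No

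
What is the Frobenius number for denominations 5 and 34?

For two coprime denominations a and b, the Frobenius number (largest value not representable as a non-negative combination) is ab - a - b.
Here gcd(5, 34) = 1, so they are coprime.
F(5, 34) = 5·34 - 5 - 34 = 170 - 39 = 131

131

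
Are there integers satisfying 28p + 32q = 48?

Step 1: Compute gcd(28, 32).
gcd(28, 32) = 4

Step 2: Check divisibility.
Does 4 divide 48? 48 = 4 x 12, so yes.

By the theorem on linear Diophantine equations, 28p + 32q = 48 has integer solutions if and only if gcd(28, 32) divides 48. Since 4 | 48, solutions exist.

Yes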